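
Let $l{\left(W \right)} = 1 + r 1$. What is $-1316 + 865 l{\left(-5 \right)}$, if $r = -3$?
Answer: $-3046$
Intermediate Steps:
$l{\left(W \right)} = -2$ ($l{\left(W \right)} = 1 - 3 = -2$)
$-1316 + 865 l{\left(-5 \right)} = -1316 + 865 \left(-2\right) = -1316 - 1730 = -3046$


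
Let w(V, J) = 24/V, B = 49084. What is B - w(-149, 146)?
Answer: 7313540/149 ≈ 49084.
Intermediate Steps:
B - w(-149, 146) = 49084 - 24/(-149) = 49084 - 24*(-1)/149 = 49084 - 1*(-24/149) = 49084 + 24/149 = 7313540/149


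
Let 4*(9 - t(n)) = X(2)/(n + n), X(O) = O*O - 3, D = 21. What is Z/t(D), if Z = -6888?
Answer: -1157184/1511 ≈ -765.84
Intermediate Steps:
X(O) = -3 + O² (X(O) = O² - 3 = -3 + O²)
t(n) = 9 - 1/(8*n) (t(n) = 9 - (-3 + 2²)/(4*(n + n)) = 9 - (-3 + 4)/(4*(2*n)) = 9 - 1/(2*n)/4 = 9 - 1/(8*n))
Z/t(D) = -6888/(9 - ⅛/21) = -6888/(9 - ⅛*1/21) = -6888/(9 - 1/168) = -6888/1511/168 = -6888*168/1511 = -1157184/1511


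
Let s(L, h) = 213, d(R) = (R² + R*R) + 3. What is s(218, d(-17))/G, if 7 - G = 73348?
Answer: -71/24447 ≈ -0.0029042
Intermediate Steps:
G = -73341 (G = 7 - 1*73348 = 7 - 73348 = -73341)
d(R) = 3 + 2*R² (d(R) = (R² + R²) + 3 = 2*R² + 3 = 3 + 2*R²)
s(218, d(-17))/G = 213/(-73341) = 213*(-1/73341) = -71/24447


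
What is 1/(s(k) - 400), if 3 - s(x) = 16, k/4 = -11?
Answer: -1/413 ≈ -0.0024213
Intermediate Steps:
k = -44 (k = 4*(-11) = -44)
s(x) = -13 (s(x) = 3 - 1*16 = 3 - 16 = -13)
1/(s(k) - 400) = 1/(-13 - 400) = 1/(-413) = -1/413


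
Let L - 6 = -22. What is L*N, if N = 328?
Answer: -5248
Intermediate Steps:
L = -16 (L = 6 - 22 = -16)
L*N = -16*328 = -5248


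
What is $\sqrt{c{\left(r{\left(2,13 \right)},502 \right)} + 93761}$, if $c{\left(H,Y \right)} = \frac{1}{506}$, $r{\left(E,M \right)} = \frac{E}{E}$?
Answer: $\frac{\sqrt{24006191902}}{506} \approx 306.2$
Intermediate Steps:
$r{\left(E,M \right)} = 1$
$c{\left(H,Y \right)} = \frac{1}{506}$
$\sqrt{c{\left(r{\left(2,13 \right)},502 \right)} + 93761} = \sqrt{\frac{1}{506} + 93761} = \sqrt{\frac{47443067}{506}} = \frac{\sqrt{24006191902}}{506}$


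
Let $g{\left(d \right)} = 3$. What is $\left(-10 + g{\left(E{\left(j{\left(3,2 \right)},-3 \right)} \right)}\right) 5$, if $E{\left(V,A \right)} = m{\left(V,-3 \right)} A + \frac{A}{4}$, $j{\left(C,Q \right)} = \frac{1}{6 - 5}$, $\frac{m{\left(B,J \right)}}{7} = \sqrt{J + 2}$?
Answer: $-35$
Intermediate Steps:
$m{\left(B,J \right)} = 7 \sqrt{2 + J}$ ($m{\left(B,J \right)} = 7 \sqrt{J + 2} = 7 \sqrt{2 + J}$)
$j{\left(C,Q \right)} = 1$ ($j{\left(C,Q \right)} = 1^{-1} = 1$)
$E{\left(V,A \right)} = \frac{A}{4} + 7 i A$ ($E{\left(V,A \right)} = 7 \sqrt{2 - 3} A + \frac{A}{4} = 7 \sqrt{-1} A + A \frac{1}{4} = 7 i A + \frac{A}{4} = \frac{A}{4} + 7 i A$)
$\left(-10 + g{\left(E{\left(j{\left(3,2 \right)},-3 \right)} \right)}\right) 5 = \left(-10 + 3\right) 5 = \left(-7\right) 5 = -35$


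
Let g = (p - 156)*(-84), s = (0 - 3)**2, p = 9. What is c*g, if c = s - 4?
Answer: 61740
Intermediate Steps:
s = 9 (s = (-3)**2 = 9)
c = 5 (c = 9 - 4 = 5)
g = 12348 (g = (9 - 156)*(-84) = -147*(-84) = 12348)
c*g = 5*12348 = 61740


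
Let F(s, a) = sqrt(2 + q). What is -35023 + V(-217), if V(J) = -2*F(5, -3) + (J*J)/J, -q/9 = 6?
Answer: -35240 - 4*I*sqrt(13) ≈ -35240.0 - 14.422*I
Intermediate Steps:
q = -54 (q = -9*6 = -54)
F(s, a) = 2*I*sqrt(13) (F(s, a) = sqrt(2 - 54) = sqrt(-52) = 2*I*sqrt(13))
V(J) = J - 4*I*sqrt(13) (V(J) = -4*I*sqrt(13) + (J*J)/J = -4*I*sqrt(13) + J**2/J = -4*I*sqrt(13) + J = J - 4*I*sqrt(13))
-35023 + V(-217) = -35023 + (-217 - 4*I*sqrt(13)) = -35240 - 4*I*sqrt(13)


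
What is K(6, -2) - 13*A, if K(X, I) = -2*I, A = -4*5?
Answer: 264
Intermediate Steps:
A = -20
K(6, -2) - 13*A = -2*(-2) - 13*(-20) = 4 + 260 = 264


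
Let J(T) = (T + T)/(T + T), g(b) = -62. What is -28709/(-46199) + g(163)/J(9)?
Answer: -2835629/46199 ≈ -61.379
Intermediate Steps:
J(T) = 1 (J(T) = (2*T)/((2*T)) = (2*T)*(1/(2*T)) = 1)
-28709/(-46199) + g(163)/J(9) = -28709/(-46199) - 62/1 = -28709*(-1/46199) - 62*1 = 28709/46199 - 62 = -2835629/46199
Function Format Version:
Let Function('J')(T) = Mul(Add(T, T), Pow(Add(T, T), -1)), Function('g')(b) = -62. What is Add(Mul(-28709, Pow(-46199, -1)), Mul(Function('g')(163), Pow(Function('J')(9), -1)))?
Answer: Rational(-2835629, 46199) ≈ -61.379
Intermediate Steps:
Function('J')(T) = 1 (Function('J')(T) = Mul(Mul(2, T), Pow(Mul(2, T), -1)) = Mul(Mul(2, T), Mul(Rational(1, 2), Pow(T, -1))) = 1)
Add(Mul(-28709, Pow(-46199, -1)), Mul(Function('g')(163), Pow(Function('J')(9), -1))) = Add(Mul(-28709, Pow(-46199, -1)), Mul(-62, Pow(1, -1))) = Add(Mul(-28709, Rational(-1, 46199)), Mul(-62, 1)) = Add(Rational(28709, 46199), -62) = Rational(-2835629, 46199)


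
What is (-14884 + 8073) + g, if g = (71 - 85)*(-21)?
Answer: -6517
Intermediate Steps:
g = 294 (g = -14*(-21) = 294)
(-14884 + 8073) + g = (-14884 + 8073) + 294 = -6811 + 294 = -6517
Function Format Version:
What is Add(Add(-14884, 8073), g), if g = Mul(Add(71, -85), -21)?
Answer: -6517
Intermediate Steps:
g = 294 (g = Mul(-14, -21) = 294)
Add(Add(-14884, 8073), g) = Add(Add(-14884, 8073), 294) = Add(-6811, 294) = -6517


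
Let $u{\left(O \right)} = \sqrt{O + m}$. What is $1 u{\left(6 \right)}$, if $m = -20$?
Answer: $i \sqrt{14} \approx 3.7417 i$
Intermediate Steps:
$u{\left(O \right)} = \sqrt{-20 + O}$ ($u{\left(O \right)} = \sqrt{O - 20} = \sqrt{-20 + O}$)
$1 u{\left(6 \right)} = 1 \sqrt{-20 + 6} = 1 \sqrt{-14} = 1 i \sqrt{14} = i \sqrt{14}$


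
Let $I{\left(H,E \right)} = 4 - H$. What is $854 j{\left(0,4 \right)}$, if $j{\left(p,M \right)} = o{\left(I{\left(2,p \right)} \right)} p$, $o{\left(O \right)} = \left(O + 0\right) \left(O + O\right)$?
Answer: $0$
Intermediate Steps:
$o{\left(O \right)} = 2 O^{2}$ ($o{\left(O \right)} = O 2 O = 2 O^{2}$)
$j{\left(p,M \right)} = 8 p$ ($j{\left(p,M \right)} = 2 \left(4 - 2\right)^{2} p = 2 \cdot 2^{2} p = 2 \cdot 4 p = 8 p$)
$854 j{\left(0,4 \right)} = 854 \cdot 8 \cdot 0 = 854 \cdot 0 = 0$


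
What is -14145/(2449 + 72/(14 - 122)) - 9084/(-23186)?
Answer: -91717593/17030117 ≈ -5.3856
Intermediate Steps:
-14145/(2449 + 72/(14 - 122)) - 9084/(-23186) = -14145/(2449 + 72/(-108)) - 9084*(-1/23186) = -14145/(2449 - 1/108*72) + 4542/11593 = -14145/(2449 - ⅔) + 4542/11593 = -14145/7345/3 + 4542/11593 = -14145*3/7345 + 4542/11593 = -8487/1469 + 4542/11593 = -91717593/17030117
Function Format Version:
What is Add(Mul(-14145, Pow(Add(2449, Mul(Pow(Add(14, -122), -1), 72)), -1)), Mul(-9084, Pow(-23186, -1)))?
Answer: Rational(-91717593, 17030117) ≈ -5.3856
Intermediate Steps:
Add(Mul(-14145, Pow(Add(2449, Mul(Pow(Add(14, -122), -1), 72)), -1)), Mul(-9084, Pow(-23186, -1))) = Add(Mul(-14145, Pow(Add(2449, Mul(Pow(-108, -1), 72)), -1)), Mul(-9084, Rational(-1, 23186))) = Add(Mul(-14145, Pow(Add(2449, Mul(Rational(-1, 108), 72)), -1)), Rational(4542, 11593)) = Add(Mul(-14145, Pow(Add(2449, Rational(-2, 3)), -1)), Rational(4542, 11593)) = Add(Mul(-14145, Pow(Rational(7345, 3), -1)), Rational(4542, 11593)) = Add(Mul(-14145, Rational(3, 7345)), Rational(4542, 11593)) = Add(Rational(-8487, 1469), Rational(4542, 11593)) = Rational(-91717593, 17030117)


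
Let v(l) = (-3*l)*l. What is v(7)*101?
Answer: -14847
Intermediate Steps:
v(l) = -3*l**2
v(7)*101 = -3*7**2*101 = -3*49*101 = -147*101 = -14847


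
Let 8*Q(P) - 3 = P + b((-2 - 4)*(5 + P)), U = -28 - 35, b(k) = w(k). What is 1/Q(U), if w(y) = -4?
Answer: -⅛ ≈ -0.12500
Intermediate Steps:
b(k) = -4
U = -63
Q(P) = -⅛ + P/8 (Q(P) = 3/8 + (P - 4)/8 = 3/8 + (-4 + P)/8 = 3/8 + (-½ + P/8) = -⅛ + P/8)
1/Q(U) = 1/(-⅛ + (⅛)*(-63)) = 1/(-⅛ - 63/8) = 1/(-8) = -⅛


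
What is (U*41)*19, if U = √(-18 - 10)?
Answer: 1558*I*√7 ≈ 4122.1*I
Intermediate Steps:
U = 2*I*√7 (U = √(-28) = 2*I*√7 ≈ 5.2915*I)
(U*41)*19 = ((2*I*√7)*41)*19 = (82*I*√7)*19 = 1558*I*√7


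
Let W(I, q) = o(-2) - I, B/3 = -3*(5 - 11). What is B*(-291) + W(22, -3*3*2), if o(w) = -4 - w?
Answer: -15738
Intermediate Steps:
B = 54 (B = 3*(-3*(5 - 11)) = 3*(-3*(-6)) = 3*18 = 54)
W(I, q) = -2 - I (W(I, q) = (-4 - 1*(-2)) - I = (-4 + 2) - I = -2 - I)
B*(-291) + W(22, -3*3*2) = 54*(-291) + (-2 - 1*22) = -15714 + (-2 - 22) = -15714 - 24 = -15738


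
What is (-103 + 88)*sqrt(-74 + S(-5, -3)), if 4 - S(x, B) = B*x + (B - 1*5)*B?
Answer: -15*I*sqrt(109) ≈ -156.6*I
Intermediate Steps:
S(x, B) = 4 - B*x - B*(-5 + B) (S(x, B) = 4 - (B*x + (B - 1*5)*B) = 4 - (B*x + (B - 5)*B) = 4 - (B*x + (-5 + B)*B) = 4 - (B*x + B*(-5 + B)) = 4 + (-B*x - B*(-5 + B)) = 4 - B*x - B*(-5 + B))
(-103 + 88)*sqrt(-74 + S(-5, -3)) = (-103 + 88)*sqrt(-74 + (4 - 1*(-3)**2 + 5*(-3) - 1*(-3)*(-5))) = -15*sqrt(-74 + (4 - 1*9 - 15 - 15)) = -15*sqrt(-74 + (4 - 9 - 15 - 15)) = -15*sqrt(-74 - 35) = -15*I*sqrt(109)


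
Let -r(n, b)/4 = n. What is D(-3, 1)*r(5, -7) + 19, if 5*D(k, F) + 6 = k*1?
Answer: 55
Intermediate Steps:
D(k, F) = -6/5 + k/5 (D(k, F) = -6/5 + (k*1)/5 = -6/5 + k/5)
r(n, b) = -4*n
D(-3, 1)*r(5, -7) + 19 = (-6/5 + (1/5)*(-3))*(-4*5) + 19 = (-6/5 - 3/5)*(-20) + 19 = -9/5*(-20) + 19 = 36 + 19 = 55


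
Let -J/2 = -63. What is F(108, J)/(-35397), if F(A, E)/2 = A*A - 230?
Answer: -22868/35397 ≈ -0.64604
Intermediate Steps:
J = 126 (J = -2*(-63) = 126)
F(A, E) = -460 + 2*A² (F(A, E) = 2*(A*A - 230) = 2*(A² - 230) = 2*(-230 + A²) = -460 + 2*A²)
F(108, J)/(-35397) = (-460 + 2*108²)/(-35397) = (-460 + 2*11664)*(-1/35397) = (-460 + 23328)*(-1/35397) = 22868*(-1/35397) = -22868/35397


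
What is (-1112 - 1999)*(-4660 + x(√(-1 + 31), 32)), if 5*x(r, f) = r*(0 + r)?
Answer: 14478594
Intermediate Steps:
x(r, f) = r²/5 (x(r, f) = (r*(0 + r))/5 = (r*r)/5 = r²/5)
(-1112 - 1999)*(-4660 + x(√(-1 + 31), 32)) = (-1112 - 1999)*(-4660 + (√(-1 + 31))²/5) = -3111*(-4660 + (√30)²/5) = -3111*(-4660 + (⅕)*30) = -3111*(-4660 + 6) = -3111*(-4654) = 14478594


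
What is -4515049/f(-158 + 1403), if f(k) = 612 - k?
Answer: 4515049/633 ≈ 7132.8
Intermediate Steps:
-4515049/f(-158 + 1403) = -4515049/(612 - (-158 + 1403)) = -4515049/(612 - 1*1245) = -4515049/(612 - 1245) = -4515049/(-633) = -4515049*(-1/633) = 4515049/633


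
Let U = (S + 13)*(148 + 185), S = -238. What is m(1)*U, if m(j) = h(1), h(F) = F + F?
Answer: -149850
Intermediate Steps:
h(F) = 2*F
m(j) = 2 (m(j) = 2*1 = 2)
U = -74925 (U = (-238 + 13)*(148 + 185) = -225*333 = -74925)
m(1)*U = 2*(-74925) = -149850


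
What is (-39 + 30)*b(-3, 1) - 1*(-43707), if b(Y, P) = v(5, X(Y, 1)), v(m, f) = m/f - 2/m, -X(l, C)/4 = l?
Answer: 874137/20 ≈ 43707.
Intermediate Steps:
X(l, C) = -4*l
v(m, f) = -2/m + m/f
b(Y, P) = -2/5 - 5/(4*Y) (b(Y, P) = -2/5 + 5/((-4*Y)) = -2*1/5 + 5*(-1/(4*Y)) = -2/5 - 5/(4*Y))
(-39 + 30)*b(-3, 1) - 1*(-43707) = (-39 + 30)*((1/20)*(-25 - 8*(-3))/(-3)) - 1*(-43707) = -9*(-1)*(-25 + 24)/(20*3) + 43707 = -9*(-1)*(-1)/(20*3) + 43707 = -9*1/60 + 43707 = -3/20 + 43707 = 874137/20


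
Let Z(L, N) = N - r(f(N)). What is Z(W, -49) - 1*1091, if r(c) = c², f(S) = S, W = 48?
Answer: -3541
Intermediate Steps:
Z(L, N) = N - N²
Z(W, -49) - 1*1091 = -49*(1 - 1*(-49)) - 1*1091 = -49*(1 + 49) - 1091 = -49*50 - 1091 = -2450 - 1091 = -3541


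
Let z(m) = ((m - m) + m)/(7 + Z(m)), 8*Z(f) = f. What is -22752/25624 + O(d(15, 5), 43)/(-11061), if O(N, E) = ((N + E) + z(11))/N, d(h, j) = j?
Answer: -10548839852/11868508305 ≈ -0.88881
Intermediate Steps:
Z(f) = f/8
z(m) = m/(7 + m/8) (z(m) = ((m - m) + m)/(7 + m/8) = (0 + m)/(7 + m/8) = m/(7 + m/8))
O(N, E) = (88/67 + E + N)/N (O(N, E) = ((N + E) + 8*11/(56 + 11))/N = ((E + N) + 8*11/67)/N = ((E + N) + 8*11*(1/67))/N = ((E + N) + 88/67)/N = (88/67 + E + N)/N)
-22752/25624 + O(d(15, 5), 43)/(-11061) = -22752/25624 + ((88/67 + 43 + 5)/5)/(-11061) = -22752*1/25624 + ((⅕)*(3304/67))*(-1/11061) = -2844/3203 + (3304/335)*(-1/11061) = -2844/3203 - 3304/3705435 = -10548839852/11868508305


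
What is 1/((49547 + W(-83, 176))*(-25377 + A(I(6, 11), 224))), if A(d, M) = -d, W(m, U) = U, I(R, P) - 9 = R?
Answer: -1/1262566416 ≈ -7.9204e-10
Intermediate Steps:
I(R, P) = 9 + R
1/((49547 + W(-83, 176))*(-25377 + A(I(6, 11), 224))) = 1/((49547 + 176)*(-25377 - (9 + 6))) = 1/(49723*(-25377 - 1*15)) = 1/(49723*(-25377 - 15)) = 1/(49723*(-25392)) = 1/(-1262566416) = -1/1262566416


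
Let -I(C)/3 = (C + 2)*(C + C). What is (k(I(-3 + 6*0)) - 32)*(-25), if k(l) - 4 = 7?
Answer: 525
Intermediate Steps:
I(C) = -6*C*(2 + C) (I(C) = -3*(C + 2)*(C + C) = -3*(2 + C)*2*C = -6*C*(2 + C))
k(l) = 11 (k(l) = 4 + 7 = 11)
(k(I(-3 + 6*0)) - 32)*(-25) = (11 - 32)*(-25) = -21*(-25) = 525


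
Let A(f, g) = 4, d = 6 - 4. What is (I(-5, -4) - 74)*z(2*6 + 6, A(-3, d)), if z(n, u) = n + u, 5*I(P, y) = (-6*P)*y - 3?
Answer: -10846/5 ≈ -2169.2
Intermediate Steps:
I(P, y) = -⅗ - 6*P*y/5 (I(P, y) = ((-6*P)*y - 3)/5 = (-6*P*y - 3)/5 = (-3 - 6*P*y)/5 = -⅗ - 6*P*y/5)
d = 2
(I(-5, -4) - 74)*z(2*6 + 6, A(-3, d)) = ((-⅗ - 6/5*(-5)*(-4)) - 74)*((2*6 + 6) + 4) = ((-⅗ - 24) - 74)*((12 + 6) + 4) = (-123/5 - 74)*(18 + 4) = -493/5*22 = -10846/5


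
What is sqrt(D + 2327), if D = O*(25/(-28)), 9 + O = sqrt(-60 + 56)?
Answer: sqrt(457667 - 350*I)/14 ≈ 48.322 - 0.018477*I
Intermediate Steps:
O = -9 + 2*I (O = -9 + sqrt(-60 + 56) = -9 + sqrt(-4) = -9 + 2*I ≈ -9.0 + 2.0*I)
D = 225/28 - 25*I/14 (D = (-9 + 2*I)*(25/(-28)) = (-9 + 2*I)*(25*(-1/28)) = (-9 + 2*I)*(-25/28) = 225/28 - 25*I/14 ≈ 8.0357 - 1.7857*I)
sqrt(D + 2327) = sqrt((225/28 - 25*I/14) + 2327) = sqrt(65381/28 - 25*I/14)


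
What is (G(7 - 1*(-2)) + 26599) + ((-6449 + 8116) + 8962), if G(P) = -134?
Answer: 37094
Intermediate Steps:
(G(7 - 1*(-2)) + 26599) + ((-6449 + 8116) + 8962) = (-134 + 26599) + ((-6449 + 8116) + 8962) = 26465 + (1667 + 8962) = 26465 + 10629 = 37094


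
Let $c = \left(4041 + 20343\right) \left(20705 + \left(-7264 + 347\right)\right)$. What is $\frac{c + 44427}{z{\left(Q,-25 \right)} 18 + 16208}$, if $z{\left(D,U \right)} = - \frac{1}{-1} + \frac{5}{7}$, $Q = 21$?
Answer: $\frac{181058241}{8744} \approx 20707.0$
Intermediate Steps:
$c = 336206592$ ($c = 24384 \left(20705 - 6917\right) = 24384 \cdot 13788 = 336206592$)
$z{\left(D,U \right)} = \frac{12}{7}$ ($z{\left(D,U \right)} = \left(-1\right) \left(-1\right) + 5 \cdot \frac{1}{7} = 1 + \frac{5}{7} = \frac{12}{7}$)
$\frac{c + 44427}{z{\left(Q,-25 \right)} 18 + 16208} = \frac{336206592 + 44427}{\frac{12}{7} \cdot 18 + 16208} = \frac{336251019}{\frac{216}{7} + 16208} = \frac{336251019}{\frac{113672}{7}} = 336251019 \cdot \frac{7}{113672} = \frac{181058241}{8744}$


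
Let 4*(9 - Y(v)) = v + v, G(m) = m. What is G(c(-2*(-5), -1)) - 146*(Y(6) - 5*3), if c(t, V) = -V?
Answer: 1315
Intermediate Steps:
Y(v) = 9 - v/2 (Y(v) = 9 - (v + v)/4 = 9 - v/2)
G(c(-2*(-5), -1)) - 146*(Y(6) - 5*3) = -1*(-1) - 146*((9 - ½*6) - 5*3) = 1 - 146*((9 - 3) - 15) = 1 - 146*(6 - 15) = 1 - 146*(-9) = 1 + 1314 = 1315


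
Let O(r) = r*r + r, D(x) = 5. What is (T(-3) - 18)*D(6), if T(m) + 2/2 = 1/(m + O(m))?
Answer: -280/3 ≈ -93.333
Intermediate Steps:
O(r) = r + r² (O(r) = r² + r = r + r²)
T(m) = -1 + 1/(m + m*(1 + m))
(T(-3) - 18)*D(6) = ((1 - 1*(-3) - 1*(-3)*(1 - 3))/((-3)*(2 - 3)) - 18)*5 = (-⅓*(1 + 3 - 1*(-3)*(-2))/(-1) - 18)*5 = (-⅓*(-1)*(1 + 3 - 6) - 18)*5 = (-⅓*(-1)*(-2) - 18)*5 = (-⅔ - 18)*5 = -56/3*5 = -280/3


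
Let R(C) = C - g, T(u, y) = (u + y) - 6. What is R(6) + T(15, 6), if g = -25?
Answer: 46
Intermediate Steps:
T(u, y) = -6 + u + y
R(C) = 25 + C (R(C) = C - 1*(-25) = C + 25 = 25 + C)
R(6) + T(15, 6) = (25 + 6) + (-6 + 15 + 6) = 31 + 15 = 46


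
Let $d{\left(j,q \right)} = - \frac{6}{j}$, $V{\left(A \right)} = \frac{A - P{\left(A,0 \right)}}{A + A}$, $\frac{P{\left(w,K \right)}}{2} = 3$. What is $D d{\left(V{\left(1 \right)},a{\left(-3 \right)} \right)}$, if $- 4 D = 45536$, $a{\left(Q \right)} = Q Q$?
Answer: $- \frac{136608}{5} \approx -27322.0$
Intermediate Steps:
$P{\left(w,K \right)} = 6$ ($P{\left(w,K \right)} = 2 \cdot 3 = 6$)
$a{\left(Q \right)} = Q^{2}$
$V{\left(A \right)} = \frac{-6 + A}{2 A}$ ($V{\left(A \right)} = \frac{A - 6}{A + A} = \frac{A - 6}{2 A} = \left(-6 + A\right) \frac{1}{2 A} = \frac{-6 + A}{2 A}$)
$D = -11384$ ($D = \left(- \frac{1}{4}\right) 45536 = -11384$)
$D d{\left(V{\left(1 \right)},a{\left(-3 \right)} \right)} = - 11384 \left(- \frac{6}{\frac{1}{2} \cdot 1^{-1} \left(-6 + 1\right)}\right) = - 11384 \left(- \frac{6}{\frac{1}{2} \cdot 1 \left(-5\right)}\right) = - 11384 \left(- \frac{6}{- \frac{5}{2}}\right) = - 11384 \left(\left(-6\right) \left(- \frac{2}{5}\right)\right) = \left(-11384\right) \frac{12}{5} = - \frac{136608}{5}$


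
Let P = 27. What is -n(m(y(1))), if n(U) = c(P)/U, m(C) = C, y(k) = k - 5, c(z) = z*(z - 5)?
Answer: 297/2 ≈ 148.50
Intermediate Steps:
c(z) = z*(-5 + z)
y(k) = -5 + k
n(U) = 594/U (n(U) = (27*(-5 + 27))/U = (27*22)/U = 594/U)
-n(m(y(1))) = -594/(-5 + 1) = -594/(-4) = -594*(-1)/4 = -1*(-297/2) = 297/2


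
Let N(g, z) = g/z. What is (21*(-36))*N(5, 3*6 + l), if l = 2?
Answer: -189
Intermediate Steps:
(21*(-36))*N(5, 3*6 + l) = (21*(-36))*(5/(3*6 + 2)) = -3780/(18 + 2) = -3780/20 = -756*1/4 = -189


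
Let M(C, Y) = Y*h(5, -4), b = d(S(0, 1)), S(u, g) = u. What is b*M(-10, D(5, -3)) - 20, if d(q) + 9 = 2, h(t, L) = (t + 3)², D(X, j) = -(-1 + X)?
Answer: 1772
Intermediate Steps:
D(X, j) = 1 - X
h(t, L) = (3 + t)²
d(q) = -7 (d(q) = -9 + 2 = -7)
b = -7
M(C, Y) = 64*Y (M(C, Y) = Y*(3 + 5)² = Y*8² = Y*64 = 64*Y)
b*M(-10, D(5, -3)) - 20 = -448*(1 - 1*5) - 20 = -448*(1 - 5) - 20 = -448*(-4) - 20 = -7*(-256) - 20 = 1792 - 20 = 1772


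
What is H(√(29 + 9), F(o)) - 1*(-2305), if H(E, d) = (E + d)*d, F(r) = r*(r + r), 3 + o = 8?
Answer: 4805 + 50*√38 ≈ 5113.2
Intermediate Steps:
o = 5 (o = -3 + 8 = 5)
F(r) = 2*r² (F(r) = r*(2*r) = 2*r²)
H(E, d) = d*(E + d)
H(√(29 + 9), F(o)) - 1*(-2305) = (2*5²)*(√(29 + 9) + 2*5²) - 1*(-2305) = (2*25)*(√38 + 2*25) + 2305 = 50*(√38 + 50) + 2305 = 50*(50 + √38) + 2305 = (2500 + 50*√38) + 2305 = 4805 + 50*√38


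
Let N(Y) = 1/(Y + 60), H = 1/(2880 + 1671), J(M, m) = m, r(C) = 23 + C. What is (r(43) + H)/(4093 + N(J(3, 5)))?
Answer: 19523855/1210775346 ≈ 0.016125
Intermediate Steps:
H = 1/4551 ≈ 0.00021973
N(Y) = 1/(60 + Y)
(r(43) + H)/(4093 + N(J(3, 5))) = ((23 + 43) + 1/4551)/(4093 + 1/(60 + 5)) = (66 + 1/4551)/(4093 + 1/65) = 300367/(4551*(4093 + 1/65)) = 300367/(4551*(266046/65)) = (300367/4551)*(65/266046) = 19523855/1210775346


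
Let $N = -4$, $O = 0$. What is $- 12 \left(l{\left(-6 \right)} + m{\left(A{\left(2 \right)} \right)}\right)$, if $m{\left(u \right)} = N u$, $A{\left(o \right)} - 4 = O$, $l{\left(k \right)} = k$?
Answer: $264$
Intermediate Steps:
$A{\left(o \right)} = 4$ ($A{\left(o \right)} = 4 + 0 = 4$)
$m{\left(u \right)} = - 4 u$
$- 12 \left(l{\left(-6 \right)} + m{\left(A{\left(2 \right)} \right)}\right) = - 12 \left(-6 - 16\right) = \left(-12\right) \left(-22\right) = 264$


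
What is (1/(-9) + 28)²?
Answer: 63001/81 ≈ 777.79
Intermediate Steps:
(1/(-9) + 28)² = (-⅑ + 28)² = (251/9)² = 63001/81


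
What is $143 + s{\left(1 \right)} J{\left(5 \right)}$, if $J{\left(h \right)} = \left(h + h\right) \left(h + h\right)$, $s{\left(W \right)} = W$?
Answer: $243$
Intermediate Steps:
$J{\left(h \right)} = 4 h^{2}$ ($J{\left(h \right)} = 2 h 2 h = 4 h^{2}$)
$143 + s{\left(1 \right)} J{\left(5 \right)} = 143 + 1 \cdot 4 \cdot 5^{2} = 143 + 1 \cdot 4 \cdot 25 = 143 + 1 \cdot 100 = 143 + 100 = 243$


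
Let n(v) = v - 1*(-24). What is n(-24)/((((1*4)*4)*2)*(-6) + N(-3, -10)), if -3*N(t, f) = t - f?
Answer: 0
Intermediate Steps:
N(t, f) = -t/3 + f/3 (N(t, f) = -(t - f)/3 = -t/3 + f/3)
n(v) = 24 + v (n(v) = v + 24 = 24 + v)
n(-24)/((((1*4)*4)*2)*(-6) + N(-3, -10)) = (24 - 24)/((((1*4)*4)*2)*(-6) + (-1/3*(-3) + (1/3)*(-10))) = 0/(((4*4)*2)*(-6) + (1 - 10/3)) = 0/((16*2)*(-6) - 7/3) = 0/(32*(-6) - 7/3) = 0/(-192 - 7/3) = 0/(-583/3) = -3/583*0 = 0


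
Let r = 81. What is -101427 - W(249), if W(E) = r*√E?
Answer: -101427 - 81*√249 ≈ -1.0271e+5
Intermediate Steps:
W(E) = 81*√E
-101427 - W(249) = -101427 - 81*√249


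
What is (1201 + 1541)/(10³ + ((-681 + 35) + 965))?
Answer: 2742/1319 ≈ 2.0788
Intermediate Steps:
(1201 + 1541)/(10³ + ((-681 + 35) + 965)) = 2742/(1000 + (-646 + 965)) = 2742/(1000 + 319) = 2742/1319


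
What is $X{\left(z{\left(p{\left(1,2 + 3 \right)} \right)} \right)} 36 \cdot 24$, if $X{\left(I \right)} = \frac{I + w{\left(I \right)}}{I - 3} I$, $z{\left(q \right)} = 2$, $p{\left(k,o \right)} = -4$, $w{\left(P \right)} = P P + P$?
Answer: $-13824$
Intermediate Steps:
$w{\left(P \right)} = P + P^{2}$ ($w{\left(P \right)} = P^{2} + P = P + P^{2}$)
$X{\left(I \right)} = \frac{I \left(I + I \left(1 + I\right)\right)}{-3 + I}$ ($X{\left(I \right)} = \frac{I + I \left(1 + I\right)}{I - 3} I = \frac{I + I \left(1 + I\right)}{-3 + I} I = \frac{I \left(I + I \left(1 + I\right)\right)}{-3 + I}$)
$X{\left(z{\left(p{\left(1,2 + 3 \right)} \right)} \right)} 36 \cdot 24 = \frac{2^{2} \left(2 + 2\right)}{-3 + 2} \cdot 36 \cdot 24 = 4 \frac{1}{-1} \cdot 4 \cdot 36 \cdot 24 = 4 \left(-1\right) 4 \cdot 36 \cdot 24 = \left(-16\right) 36 \cdot 24 = \left(-576\right) 24 = -13824$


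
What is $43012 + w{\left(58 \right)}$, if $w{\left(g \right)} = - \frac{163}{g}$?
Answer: $\frac{2494533}{58} \approx 43009.0$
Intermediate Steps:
$43012 + w{\left(58 \right)} = 43012 - \frac{163}{58} = \frac{2494533}{58}$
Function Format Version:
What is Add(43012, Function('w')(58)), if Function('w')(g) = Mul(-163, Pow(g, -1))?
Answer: Rational(2494533, 58) ≈ 43009.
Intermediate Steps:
Add(43012, Function('w')(58)) = Add(43012, Mul(-163, Pow(58, -1))) = Add(43012, Mul(-163, Rational(1, 58))) = Add(43012, Rational(-163, 58)) = Rational(2494533, 58)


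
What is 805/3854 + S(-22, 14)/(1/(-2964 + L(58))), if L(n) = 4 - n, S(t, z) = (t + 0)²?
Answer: -5629583243/3854 ≈ -1.4607e+6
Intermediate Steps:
S(t, z) = t²
805/3854 + S(-22, 14)/(1/(-2964 + L(58))) = 805/3854 + (-22)²/(1/(-2964 + (4 - 1*58))) = 805*(1/3854) + 484/(1/(-2964 + (4 - 58))) = 805/3854 + 484/(1/(-2964 - 54)) = 805/3854 + 484/(1/(-3018)) = 805/3854 + 484/(-1/3018) = 805/3854 + 484*(-3018) = 805/3854 - 1460712 = -5629583243/3854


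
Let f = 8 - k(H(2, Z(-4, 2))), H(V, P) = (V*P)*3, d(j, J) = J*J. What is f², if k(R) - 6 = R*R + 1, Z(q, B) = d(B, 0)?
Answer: 1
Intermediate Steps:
d(j, J) = J²
Z(q, B) = 0 (Z(q, B) = 0² = 0)
H(V, P) = 3*P*V (H(V, P) = (P*V)*3 = 3*P*V)
k(R) = 7 + R² (k(R) = 6 + (R*R + 1) = 6 + (R² + 1) = 6 + (1 + R²) = 7 + R²)
f = 1 (f = 8 - (7 + (3*0*2)²) = 8 - (7 + 0²) = 8 - (7 + 0) = 8 - 1*7 = 8 - 7 = 1)
f² = 1² = 1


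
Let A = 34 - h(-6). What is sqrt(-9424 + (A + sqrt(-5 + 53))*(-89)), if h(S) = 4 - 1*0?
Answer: sqrt(-12094 - 356*sqrt(3)) ≈ 112.74*I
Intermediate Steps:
h(S) = 4 (h(S) = 4 + 0 = 4)
A = 30 (A = 34 - 1*4 = 34 - 4 = 30)
sqrt(-9424 + (A + sqrt(-5 + 53))*(-89)) = sqrt(-9424 + (30 + sqrt(-5 + 53))*(-89)) = sqrt(-9424 + (30 + sqrt(48))*(-89)) = sqrt(-9424 + (30 + 4*sqrt(3))*(-89)) = sqrt(-9424 + (-2670 - 356*sqrt(3))) = sqrt(-12094 - 356*sqrt(3))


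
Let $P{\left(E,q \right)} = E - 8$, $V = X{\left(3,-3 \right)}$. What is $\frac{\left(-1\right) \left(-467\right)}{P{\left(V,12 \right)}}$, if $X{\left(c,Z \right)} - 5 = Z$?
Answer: $- \frac{467}{6} \approx -77.833$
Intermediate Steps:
$X{\left(c,Z \right)} = 5 + Z$
$V = 2$ ($V = 5 - 3 = 2$)
$P{\left(E,q \right)} = -8 + E$
$\frac{\left(-1\right) \left(-467\right)}{P{\left(V,12 \right)}} = \frac{\left(-1\right) \left(-467\right)}{-8 + 2} = \frac{467}{-6} = 467 \left(- \frac{1}{6}\right) = - \frac{467}{6}$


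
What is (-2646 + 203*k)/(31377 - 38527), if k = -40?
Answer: 5383/3575 ≈ 1.5057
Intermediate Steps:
(-2646 + 203*k)/(31377 - 38527) = (-2646 + 203*(-40))/(31377 - 38527) = (-2646 - 8120)/(-7150) = -10766*(-1/7150) = 5383/3575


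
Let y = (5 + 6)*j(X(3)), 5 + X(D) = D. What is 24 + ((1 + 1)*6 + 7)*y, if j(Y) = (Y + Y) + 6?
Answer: 442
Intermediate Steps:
X(D) = -5 + D
j(Y) = 6 + 2*Y (j(Y) = 2*Y + 6 = 6 + 2*Y)
y = 22 (y = (5 + 6)*(6 + 2*(-5 + 3)) = 11*(6 + 2*(-2)) = 11*(6 - 4) = 11*2 = 22)
24 + ((1 + 1)*6 + 7)*y = 24 + ((1 + 1)*6 + 7)*22 = 24 + (2*6 + 7)*22 = 24 + (12 + 7)*22 = 24 + 19*22 = 24 + 418 = 442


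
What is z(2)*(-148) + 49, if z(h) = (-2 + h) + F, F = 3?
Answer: -395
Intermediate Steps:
z(h) = 1 + h (z(h) = (-2 + h) + 3 = 1 + h)
z(2)*(-148) + 49 = (1 + 2)*(-148) + 49 = 3*(-148) + 49 = -444 + 49 = -395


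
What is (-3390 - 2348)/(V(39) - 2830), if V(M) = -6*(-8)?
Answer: 2869/1391 ≈ 2.0625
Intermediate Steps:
V(M) = 48
(-3390 - 2348)/(V(39) - 2830) = (-3390 - 2348)/(48 - 2830) = -5738/(-2782) = -5738*(-1/2782) = 2869/1391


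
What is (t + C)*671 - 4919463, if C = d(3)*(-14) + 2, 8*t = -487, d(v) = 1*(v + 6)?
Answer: -40348113/8 ≈ -5.0435e+6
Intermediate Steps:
d(v) = 6 + v (d(v) = 1*(6 + v) = 6 + v)
t = -487/8 (t = (⅛)*(-487) = -487/8 ≈ -60.875)
C = -124 (C = (6 + 3)*(-14) + 2 = 9*(-14) + 2 = -126 + 2 = -124)
(t + C)*671 - 4919463 = (-487/8 - 124)*671 - 4919463 = -1479/8*671 - 4919463 = -992409/8 - 4919463 = -40348113/8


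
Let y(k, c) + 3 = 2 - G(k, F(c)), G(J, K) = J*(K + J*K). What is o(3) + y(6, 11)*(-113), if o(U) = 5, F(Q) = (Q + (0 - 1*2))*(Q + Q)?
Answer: 939826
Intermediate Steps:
F(Q) = 2*Q*(-2 + Q) (F(Q) = (Q + (0 - 2))*(2*Q) = (Q - 2)*(2*Q) = (-2 + Q)*(2*Q) = 2*Q*(-2 + Q))
y(k, c) = -1 - 2*c*k*(1 + k)*(-2 + c) (y(k, c) = -3 + (2 - k*2*c*(-2 + c)*(1 + k)) = -3 + (2 - 2*c*k*(1 + k)*(-2 + c)) = -1 - 2*c*k*(1 + k)*(-2 + c))
o(3) + y(6, 11)*(-113) = 5 + (-1 - 2*11*6*(1 + 6)*(-2 + 11))*(-113) = 5 + (-1 - 2*11*6*7*9)*(-113) = 5 + (-1 - 8316)*(-113) = 5 - 8317*(-113) = 5 + 939821 = 939826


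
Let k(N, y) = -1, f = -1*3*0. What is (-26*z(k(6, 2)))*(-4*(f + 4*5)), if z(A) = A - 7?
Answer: -16640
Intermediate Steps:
f = 0 (f = -3*0 = 0)
z(A) = -7 + A
(-26*z(k(6, 2)))*(-4*(f + 4*5)) = (-26*(-7 - 1))*(-4*(0 + 4*5)) = (-26*(-8))*(-4*(0 + 20)) = 208*(-4*20) = 208*(-80) = -16640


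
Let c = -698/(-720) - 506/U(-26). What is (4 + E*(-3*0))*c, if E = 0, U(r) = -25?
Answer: 38177/450 ≈ 84.838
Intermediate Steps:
c = 38177/1800 (c = -698/(-720) - 506/(-25) = -698*(-1/720) - 506*(-1/25) = 349/360 + 506/25 = 38177/1800 ≈ 21.209)
(4 + E*(-3*0))*c = (4 + 0*(-3*0))*(38177/1800) = (4 + 0*0)*(38177/1800) = (4 + 0)*(38177/1800) = 4*(38177/1800) = 38177/450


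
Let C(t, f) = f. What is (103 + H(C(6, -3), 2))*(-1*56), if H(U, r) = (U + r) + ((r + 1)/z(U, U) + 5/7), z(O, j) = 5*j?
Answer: -28704/5 ≈ -5740.8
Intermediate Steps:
H(U, r) = 5/7 + U + r + (1 + r)/(5*U) (H(U, r) = (U + r) + ((r + 1)/((5*U)) + 5/7) = (U + r) + ((1 + r)*(1/(5*U)) + 5*(⅐)) = (U + r) + ((1 + r)/(5*U) + 5/7) = (U + r) + (5/7 + (1 + r)/(5*U)) = 5/7 + U + r + (1 + r)/(5*U))
(103 + H(C(6, -3), 2))*(-1*56) = (103 + (5/7 - 3 + 2 + (⅕)/(-3) + (⅕)*2/(-3)))*(-1*56) = (103 + (5/7 - 3 + 2 + (⅕)*(-⅓) + (⅕)*2*(-⅓)))*(-56) = (103 + (5/7 - 3 + 2 - 1/15 - 2/15))*(-56) = (103 - 17/35)*(-56) = (3588/35)*(-56) = -28704/5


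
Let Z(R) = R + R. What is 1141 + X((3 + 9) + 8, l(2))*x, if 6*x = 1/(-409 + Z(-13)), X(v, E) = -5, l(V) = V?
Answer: 595603/522 ≈ 1141.0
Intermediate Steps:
Z(R) = 2*R
x = -1/2610 (x = 1/(6*(-409 + 2*(-13))) = 1/(6*(-409 - 26)) = (⅙)/(-435) = (⅙)*(-1/435) = -1/2610 ≈ -0.00038314)
1141 + X((3 + 9) + 8, l(2))*x = 1141 - 5*(-1/2610) = 1141 + 1/522 = 595603/522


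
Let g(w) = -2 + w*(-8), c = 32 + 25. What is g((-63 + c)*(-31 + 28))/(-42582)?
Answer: 73/21291 ≈ 0.0034287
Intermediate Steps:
c = 57
g(w) = -2 - 8*w
g((-63 + c)*(-31 + 28))/(-42582) = (-2 - 8*(-63 + 57)*(-31 + 28))/(-42582) = (-2 - (-48)*(-3))*(-1/42582) = (-2 - 8*18)*(-1/42582) = (-2 - 144)*(-1/42582) = -146*(-1/42582) = 73/21291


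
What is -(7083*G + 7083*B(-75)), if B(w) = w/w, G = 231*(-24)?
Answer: 39261069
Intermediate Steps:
G = -5544
B(w) = 1
-(7083*G + 7083*B(-75)) = -7083/(1/(-5544 + 1)) = -7083/(1/(-5543)) = -7083/(-1/5543) = -7083*(-5543) = 39261069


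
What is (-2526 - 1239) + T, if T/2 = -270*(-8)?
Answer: 555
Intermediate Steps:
T = 4320 (T = 2*(-270*(-8)) = 2*2160 = 4320)
(-2526 - 1239) + T = (-2526 - 1239) + 4320 = -3765 + 4320 = 555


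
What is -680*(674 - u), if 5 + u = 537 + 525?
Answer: 260440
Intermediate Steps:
u = 1057 (u = -5 + (537 + 525) = -5 + 1062 = 1057)
-680*(674 - u) = -680*(674 - 1*1057) = -680*(674 - 1057) = -680*(-383) = 260440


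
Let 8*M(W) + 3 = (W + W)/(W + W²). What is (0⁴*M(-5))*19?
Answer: 0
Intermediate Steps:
M(W) = -3/8 + W/(4*(W + W²)) (M(W) = -3/8 + ((W + W)/(W + W²))/8 = -3/8 + ((2*W)/(W + W²))/8 = -3/8 + (2*W/(W + W²))/8 = -3/8 + W/(4*(W + W²)))
(0⁴*M(-5))*19 = (0⁴*((-1 - 3*(-5))/(8*(1 - 5))))*19 = (0*((⅛)*(-1 + 15)/(-4)))*19 = (0*((⅛)*(-¼)*14))*19 = (0*(-7/16))*19 = 0*19 = 0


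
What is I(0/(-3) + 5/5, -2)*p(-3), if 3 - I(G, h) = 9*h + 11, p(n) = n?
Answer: -30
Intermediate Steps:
I(G, h) = -8 - 9*h (I(G, h) = 3 - (9*h + 11) = 3 - (11 + 9*h) = 3 + (-11 - 9*h) = -8 - 9*h)
I(0/(-3) + 5/5, -2)*p(-3) = (-8 - 9*(-2))*(-3) = (-8 + 18)*(-3) = 10*(-3) = -30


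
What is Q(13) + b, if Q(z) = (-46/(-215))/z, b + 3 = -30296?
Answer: -84685659/2795 ≈ -30299.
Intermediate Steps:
b = -30299 (b = -3 - 30296 = -30299)
Q(z) = 46/(215*z) (Q(z) = (-46*(-1/215))/z = 46/(215*z))
Q(13) + b = (46/215)/13 - 30299 = (46/215)*(1/13) - 30299 = 46/2795 - 30299 = -84685659/2795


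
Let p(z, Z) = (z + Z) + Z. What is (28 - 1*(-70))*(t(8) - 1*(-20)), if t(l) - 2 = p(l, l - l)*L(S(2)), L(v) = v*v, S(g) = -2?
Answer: 5292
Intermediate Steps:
L(v) = v**2
p(z, Z) = z + 2*Z (p(z, Z) = (Z + z) + Z = z + 2*Z)
t(l) = 2 + 4*l (t(l) = 2 + (l + 2*(l - l))*(-2)**2 = 2 + (l + 2*0)*4 = 2 + (l + 0)*4 = 2 + l*4 = 2 + 4*l)
(28 - 1*(-70))*(t(8) - 1*(-20)) = (28 - 1*(-70))*((2 + 4*8) - 1*(-20)) = (28 + 70)*((2 + 32) + 20) = 98*(34 + 20) = 98*54 = 5292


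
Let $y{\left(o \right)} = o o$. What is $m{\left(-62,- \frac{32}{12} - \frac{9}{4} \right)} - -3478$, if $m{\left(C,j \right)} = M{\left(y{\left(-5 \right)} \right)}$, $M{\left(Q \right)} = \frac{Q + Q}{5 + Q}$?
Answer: $\frac{10439}{3} \approx 3479.7$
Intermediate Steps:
$y{\left(o \right)} = o^{2}$
$M{\left(Q \right)} = \frac{2 Q}{5 + Q}$
$m{\left(C,j \right)} = \frac{5}{3}$ ($m{\left(C,j \right)} = \frac{2 \left(-5\right)^{2}}{5 + \left(-5\right)^{2}} = 2 \cdot 25 \frac{1}{5 + 25} = 2 \cdot 25 \cdot \frac{1}{30} = \frac{5}{3}$)
$m{\left(-62,- \frac{32}{12} - \frac{9}{4} \right)} - -3478 = \frac{5}{3} - -3478 = \frac{5}{3} + 3478 = \frac{10439}{3}$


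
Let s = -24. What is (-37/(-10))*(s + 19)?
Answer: -37/2 ≈ -18.500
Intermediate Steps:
(-37/(-10))*(s + 19) = (-37/(-10))*(-24 + 19) = -37*(-⅒)*(-5) = (37/10)*(-5) = -37/2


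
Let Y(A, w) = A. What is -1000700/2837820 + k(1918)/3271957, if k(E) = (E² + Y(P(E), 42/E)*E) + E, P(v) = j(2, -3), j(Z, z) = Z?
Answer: 359081899403/464261250687 ≈ 0.77345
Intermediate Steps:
P(v) = 2
k(E) = E² + 3*E (k(E) = (E² + 2*E) + E = E² + 3*E)
-1000700/2837820 + k(1918)/3271957 = -1000700/2837820 + (1918*(3 + 1918))/3271957 = -1000700*1/2837820 + (1918*1921)*(1/3271957) = -50035/141891 + 3684478*(1/3271957) = -50035/141891 + 3684478/3271957 = 359081899403/464261250687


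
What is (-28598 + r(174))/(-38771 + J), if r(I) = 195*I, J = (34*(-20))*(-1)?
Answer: -5332/38091 ≈ -0.13998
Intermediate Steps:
J = 680 (J = -680*(-1) = 680)
(-28598 + r(174))/(-38771 + J) = (-28598 + 195*174)/(-38771 + 680) = (-28598 + 33930)/(-38091) = 5332*(-1/38091) = -5332/38091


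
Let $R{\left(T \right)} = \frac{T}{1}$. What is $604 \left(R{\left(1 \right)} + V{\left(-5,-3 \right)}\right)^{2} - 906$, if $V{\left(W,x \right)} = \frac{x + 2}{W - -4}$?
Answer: $1510$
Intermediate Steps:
$R{\left(T \right)} = T$ ($R{\left(T \right)} = T 1 = T$)
$V{\left(W,x \right)} = \frac{2 + x}{4 + W}$ ($V{\left(W,x \right)} = \frac{2 + x}{W + 4} = \frac{2 + x}{4 + W}$)
$604 \left(R{\left(1 \right)} + V{\left(-5,-3 \right)}\right)^{2} - 906 = 604 \left(1 + \frac{2 - 3}{4 - 5}\right)^{2} - 906 = 604 \left(1 + \frac{1}{-1} \left(-1\right)\right)^{2} - 906 = 604 \left(1 - -1\right)^{2} - 906 = 604 \left(1 + 1\right)^{2} - 906 = 604 \cdot 2^{2} - 906 = 604 \cdot 4 - 906 = 2416 - 906 = 1510$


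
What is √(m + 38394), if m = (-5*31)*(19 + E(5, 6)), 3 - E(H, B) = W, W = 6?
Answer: √35914 ≈ 189.51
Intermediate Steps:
E(H, B) = -3 (E(H, B) = 3 - 1*6 = 3 - 6 = -3)
m = -2480 (m = (-5*31)*(19 - 3) = -155*16 = -2480)
√(m + 38394) = √(-2480 + 38394) = √35914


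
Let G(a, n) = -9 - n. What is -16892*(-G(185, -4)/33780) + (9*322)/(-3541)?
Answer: -19848365/5980749 ≈ -3.3187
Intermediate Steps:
-16892*(-G(185, -4)/33780) + (9*322)/(-3541) = -16892/((-33780/(-9 - 1*(-4)))) + (9*322)/(-3541) = -16892/((-33780/(-9 + 4))) + 2898*(-1/3541) = -16892/((-33780/(-5))) - 2898/3541 = -16892/((-33780*(-⅕))) - 2898/3541 = -16892/6756 - 2898/3541 = -16892*1/6756 - 2898/3541 = -4223/1689 - 2898/3541 = -19848365/5980749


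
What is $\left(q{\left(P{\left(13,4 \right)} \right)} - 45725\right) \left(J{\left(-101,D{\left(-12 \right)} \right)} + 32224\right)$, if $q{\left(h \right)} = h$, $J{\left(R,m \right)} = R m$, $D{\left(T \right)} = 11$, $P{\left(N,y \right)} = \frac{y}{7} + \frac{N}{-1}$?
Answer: $- \frac{9961200306}{7} \approx -1.423 \cdot 10^{9}$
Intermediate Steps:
$P{\left(N,y \right)} = - N + \frac{y}{7}$ ($P{\left(N,y \right)} = y \frac{1}{7} + N \left(-1\right) = \frac{y}{7} - N = - N + \frac{y}{7}$)
$\left(q{\left(P{\left(13,4 \right)} \right)} - 45725\right) \left(J{\left(-101,D{\left(-12 \right)} \right)} + 32224\right) = \left(\left(\left(-1\right) 13 + \frac{1}{7} \cdot 4\right) - 45725\right) \left(\left(-101\right) 11 + 32224\right) = \left(\left(-13 + \frac{4}{7}\right) - 45725\right) \left(-1111 + 32224\right) = \left(- \frac{87}{7} - 45725\right) 31113 = \left(- \frac{320162}{7}\right) 31113 = - \frac{9961200306}{7}$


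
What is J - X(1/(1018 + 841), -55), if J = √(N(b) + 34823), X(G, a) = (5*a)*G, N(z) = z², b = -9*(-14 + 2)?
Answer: 25/169 + √46487 ≈ 215.76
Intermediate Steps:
b = 108 (b = -9*(-12) = 108)
X(G, a) = 5*G*a
J = √46487 (J = √(108² + 34823) = √(11664 + 34823) = √46487 ≈ 215.61)
J - X(1/(1018 + 841), -55) = √46487 - 5*(-55)/(1018 + 841) = √46487 - 5*(-55)/1859 = √46487 - 1*(-25/169) = √46487 + 25/169 = 25/169 + √46487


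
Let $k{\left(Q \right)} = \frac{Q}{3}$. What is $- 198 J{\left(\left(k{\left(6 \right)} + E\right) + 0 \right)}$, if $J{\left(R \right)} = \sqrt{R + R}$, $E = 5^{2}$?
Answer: $- 594 \sqrt{6} \approx -1455.0$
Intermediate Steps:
$k{\left(Q \right)} = \frac{Q}{3}$ ($k{\left(Q \right)} = Q \frac{1}{3} = \frac{Q}{3}$)
$E = 25$
$J{\left(R \right)} = \sqrt{2} \sqrt{R}$ ($J{\left(R \right)} = \sqrt{2 R} = \sqrt{2} \sqrt{R}$)
$- 198 J{\left(\left(k{\left(6 \right)} + E\right) + 0 \right)} = - 198 \sqrt{2} \sqrt{\left(\frac{1}{3} \cdot 6 + 25\right) + 0} = - 198 \sqrt{2} \sqrt{\left(2 + 25\right) + 0} = - 198 \sqrt{2} \sqrt{27 + 0} = - 198 \sqrt{2} \sqrt{27} = - 198 \sqrt{2} \cdot 3 \sqrt{3} = - 198 \cdot 3 \sqrt{6} = - 594 \sqrt{6}$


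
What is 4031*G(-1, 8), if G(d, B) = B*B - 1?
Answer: 253953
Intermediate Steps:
G(d, B) = -1 + B² (G(d, B) = B² - 1 = -1 + B²)
4031*G(-1, 8) = 4031*(-1 + 8²) = 4031*(-1 + 64) = 4031*63 = 253953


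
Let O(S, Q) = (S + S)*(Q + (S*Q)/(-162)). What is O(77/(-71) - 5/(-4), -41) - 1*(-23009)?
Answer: 150232359377/6533136 ≈ 22995.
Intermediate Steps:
O(S, Q) = 2*S*(Q - Q*S/162) (O(S, Q) = (2*S)*(Q + (Q*S)*(-1/162)) = (2*S)*(Q - Q*S/162) = 2*S*(Q - Q*S/162))
O(77/(-71) - 5/(-4), -41) - 1*(-23009) = (1/81)*(-41)*(77/(-71) - 5/(-4))*(162 - (77/(-71) - 5/(-4))) - 1*(-23009) = (1/81)*(-41)*(77*(-1/71) - 5*(-¼))*(162 - (77*(-1/71) - 5*(-¼))) + 23009 = (1/81)*(-41)*(-77/71 + 5/4)*(162 - (-77/71 + 5/4)) + 23009 = (1/81)*(-41)*(47/284)*(162 - 1*47/284) + 23009 = (1/81)*(-41)*(47/284)*(162 - 47/284) + 23009 = (1/81)*(-41)*(47/284)*(45961/284) + 23009 = -88566847/6533136 + 23009 = 150232359377/6533136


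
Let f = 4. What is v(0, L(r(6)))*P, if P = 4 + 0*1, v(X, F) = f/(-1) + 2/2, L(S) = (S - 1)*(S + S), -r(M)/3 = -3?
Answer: -12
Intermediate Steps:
r(M) = 9 (r(M) = -3*(-3) = 9)
L(S) = 2*S*(-1 + S) (L(S) = (-1 + S)*(2*S) = 2*S*(-1 + S))
v(X, F) = -3 (v(X, F) = 4/(-1) + 2/2 = 4*(-1) + 2*(1/2) = -4 + 1 = -3)
P = 4 (P = 4 + 0 = 4)
v(0, L(r(6)))*P = -3*4 = -12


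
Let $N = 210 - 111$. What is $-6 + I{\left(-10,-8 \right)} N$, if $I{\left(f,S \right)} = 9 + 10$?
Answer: $1875$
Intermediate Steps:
$N = 99$
$I{\left(f,S \right)} = 19$
$-6 + I{\left(-10,-8 \right)} N = -6 + 19 \cdot 99 = -6 + 1881 = 1875$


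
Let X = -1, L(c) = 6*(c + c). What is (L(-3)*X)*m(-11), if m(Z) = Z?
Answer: -396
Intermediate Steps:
L(c) = 12*c (L(c) = 6*(2*c) = 12*c)
(L(-3)*X)*m(-11) = ((12*(-3))*(-1))*(-11) = -36*(-1)*(-11) = 36*(-11) = -396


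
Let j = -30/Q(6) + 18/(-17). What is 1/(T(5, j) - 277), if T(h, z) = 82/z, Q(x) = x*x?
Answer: -193/61825 ≈ -0.0031217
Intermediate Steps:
Q(x) = x**2
j = -193/102 (j = -30/(6**2) + 18/(-17) = -30/36 + 18*(-1/17) = -30*1/36 - 18/17 = -5/6 - 18/17 = -193/102 ≈ -1.8922)
1/(T(5, j) - 277) = 1/(82/(-193/102) - 277) = 1/(82*(-102/193) - 277) = 1/(-8364/193 - 277) = 1/(-61825/193) = -193/61825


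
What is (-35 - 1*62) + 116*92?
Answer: 10575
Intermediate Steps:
(-35 - 1*62) + 116*92 = (-35 - 62) + 10672 = -97 + 10672 = 10575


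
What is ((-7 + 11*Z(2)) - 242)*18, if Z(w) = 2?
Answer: -4086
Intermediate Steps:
((-7 + 11*Z(2)) - 242)*18 = ((-7 + 11*2) - 242)*18 = ((-7 + 22) - 242)*18 = (15 - 242)*18 = -227*18 = -4086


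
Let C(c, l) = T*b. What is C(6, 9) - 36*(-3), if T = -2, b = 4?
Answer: 100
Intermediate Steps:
C(c, l) = -8 (C(c, l) = -2*4 = -8)
C(6, 9) - 36*(-3) = -8 - 36*(-3) = -8 + 108 = 100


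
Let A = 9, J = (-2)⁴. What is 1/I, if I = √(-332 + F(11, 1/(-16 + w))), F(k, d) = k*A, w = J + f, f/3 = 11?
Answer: -I*√233/233 ≈ -0.065512*I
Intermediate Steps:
J = 16
f = 33 (f = 3*11 = 33)
w = 49 (w = 16 + 33 = 49)
F(k, d) = 9*k (F(k, d) = k*9 = 9*k)
I = I*√233 (I = √(-332 + 9*11) = √(-332 + 99) = √(-233) = I*√233 ≈ 15.264*I)
1/I = 1/(I*√233) = -I*√233/233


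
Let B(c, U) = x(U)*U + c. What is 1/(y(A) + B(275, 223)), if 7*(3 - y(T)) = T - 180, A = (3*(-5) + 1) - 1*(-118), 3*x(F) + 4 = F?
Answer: 7/115975 ≈ 6.0358e-5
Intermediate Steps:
x(F) = -4/3 + F/3
B(c, U) = c + U*(-4/3 + U/3) (B(c, U) = (-4/3 + U/3)*U + c = U*(-4/3 + U/3) + c = c + U*(-4/3 + U/3))
A = 104 (A = (-15 + 1) + 118 = -14 + 118 = 104)
y(T) = 201/7 - T/7 (y(T) = 3 - (T - 180)/7 = 3 - (-180 + T)/7 = 3 + (180/7 - T/7) = 201/7 - T/7)
1/(y(A) + B(275, 223)) = 1/((201/7 - 1/7*104) + (275 + (1/3)*223*(-4 + 223))) = 1/((201/7 - 104/7) + (275 + (1/3)*223*219)) = 1/(97/7 + (275 + 16279)) = 1/(97/7 + 16554) = 1/(115975/7) = 7/115975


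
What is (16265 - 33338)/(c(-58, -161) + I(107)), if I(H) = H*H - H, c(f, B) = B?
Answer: -5691/3727 ≈ -1.5270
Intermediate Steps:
I(H) = H² - H
(16265 - 33338)/(c(-58, -161) + I(107)) = (16265 - 33338)/(-161 + 107*(-1 + 107)) = -17073/(-161 + 107*106) = -17073/(-161 + 11342) = -17073/11181 = -17073*1/11181 = -5691/3727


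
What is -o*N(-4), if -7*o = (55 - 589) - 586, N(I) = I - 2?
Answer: 960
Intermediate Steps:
N(I) = -2 + I
o = 160 (o = -((55 - 589) - 586)/7 = -(-534 - 586)/7 = -⅐*(-1120) = 160)
-o*N(-4) = -160*(-2 - 4) = -160*(-6) = -1*(-960) = 960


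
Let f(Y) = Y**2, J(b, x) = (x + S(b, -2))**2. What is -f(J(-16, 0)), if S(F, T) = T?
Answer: -16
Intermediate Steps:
J(b, x) = (-2 + x)**2 (J(b, x) = (x - 2)**2 = (-2 + x)**2)
-f(J(-16, 0)) = -((-2 + 0)**2)**2 = -((-2)**2)**2 = -1*4**2 = -1*16 = -16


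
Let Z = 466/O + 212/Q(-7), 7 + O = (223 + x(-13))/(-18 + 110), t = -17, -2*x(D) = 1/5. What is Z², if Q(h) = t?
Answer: 66928302864784/5124698569 ≈ 13060.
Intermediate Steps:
x(D) = -⅒ (x(D) = -½/5 = -½*⅕ = -⅒)
Q(h) = -17
O = -4211/920 (O = -7 + (223 - ⅒)/(-18 + 110) = -7 + (2229/10)/92 = -7 + (2229/10)*(1/92) = -7 + 2229/920 = -4211/920 ≈ -4.5772)
Z = -8180972/71587 (Z = 466/(-4211/920) + 212/(-17) = 466*(-920/4211) + 212*(-1/17) = -428720/4211 - 212/17 = -8180972/71587 ≈ -114.28)
Z² = (-8180972/71587)² = 66928302864784/5124698569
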